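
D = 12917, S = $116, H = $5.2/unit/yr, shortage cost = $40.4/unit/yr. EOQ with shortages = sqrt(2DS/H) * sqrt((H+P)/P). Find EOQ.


Formula: EOQ* = sqrt(2DS/H) * sqrt((H+P)/P)
Base EOQ = sqrt(2*12917*116/5.2) = 759.14 units
Correction = sqrt((5.2+40.4)/40.4) = 1.06241
EOQ* = 759.14 * 1.06241 = 806.5 units

806.5 units


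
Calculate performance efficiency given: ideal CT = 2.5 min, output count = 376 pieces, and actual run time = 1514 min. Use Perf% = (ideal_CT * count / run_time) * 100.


Formula: Performance = (Ideal CT * Total Count) / Run Time * 100
Ideal output time = 2.5 * 376 = 940.0 min
Performance = 940.0 / 1514 * 100 = 62.1%

62.1%


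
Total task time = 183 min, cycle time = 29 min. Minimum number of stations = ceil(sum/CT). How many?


Formula: N_min = ceil(Sum of Task Times / Cycle Time)
N_min = ceil(183 min / 29 min) = ceil(6.3103)
N_min = 7 stations

7


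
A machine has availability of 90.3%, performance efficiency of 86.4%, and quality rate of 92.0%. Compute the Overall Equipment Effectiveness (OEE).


Formula: OEE = Availability * Performance * Quality / 10000
A * P = 90.3% * 86.4% / 100 = 78.02%
OEE = 78.02% * 92.0% / 100 = 71.8%

71.8%


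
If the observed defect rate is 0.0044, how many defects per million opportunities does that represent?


DPMO = defect_rate * 1000000 = 0.0044 * 1000000

4400


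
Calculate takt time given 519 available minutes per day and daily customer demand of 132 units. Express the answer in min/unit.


Formula: Takt Time = Available Production Time / Customer Demand
Takt = 519 min/day / 132 units/day
Takt = 3.93 min/unit

3.93 min/unit


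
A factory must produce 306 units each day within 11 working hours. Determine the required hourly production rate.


Formula: Production Rate = Daily Demand / Available Hours
Rate = 306 units/day / 11 hours/day
Rate = 27.8 units/hour

27.8 units/hour


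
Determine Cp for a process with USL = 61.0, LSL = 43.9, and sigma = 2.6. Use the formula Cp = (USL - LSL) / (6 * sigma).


Cp = (61.0 - 43.9) / (6 * 2.6)

1.1


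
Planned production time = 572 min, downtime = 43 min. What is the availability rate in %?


Formula: Availability = (Planned Time - Downtime) / Planned Time * 100
Uptime = 572 - 43 = 529 min
Availability = 529 / 572 * 100 = 92.5%

92.5%


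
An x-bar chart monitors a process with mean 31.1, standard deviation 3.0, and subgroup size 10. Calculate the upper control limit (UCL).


UCL = 31.1 + 3 * 3.0 / sqrt(10)

33.95


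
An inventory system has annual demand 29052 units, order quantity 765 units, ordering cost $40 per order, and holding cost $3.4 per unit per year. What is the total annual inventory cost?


TC = 29052/765 * 40 + 765/2 * 3.4

$2819.56


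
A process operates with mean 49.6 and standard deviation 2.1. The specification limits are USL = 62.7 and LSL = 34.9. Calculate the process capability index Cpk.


Cpu = (62.7 - 49.6) / (3 * 2.1) = 2.08
Cpl = (49.6 - 34.9) / (3 * 2.1) = 2.33
Cpk = min(2.08, 2.33) = 2.08

2.08


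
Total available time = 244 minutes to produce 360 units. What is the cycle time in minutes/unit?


Formula: CT = Available Time / Number of Units
CT = 244 min / 360 units
CT = 0.68 min/unit

0.68 min/unit


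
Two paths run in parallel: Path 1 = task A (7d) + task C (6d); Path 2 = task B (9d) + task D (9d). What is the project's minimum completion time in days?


Path 1 = 7 + 6 = 13 days
Path 2 = 9 + 9 = 18 days
Duration = max(13, 18) = 18 days

18 days


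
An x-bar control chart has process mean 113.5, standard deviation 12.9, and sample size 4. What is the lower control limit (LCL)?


LCL = 113.5 - 3 * 12.9 / sqrt(4)

94.15


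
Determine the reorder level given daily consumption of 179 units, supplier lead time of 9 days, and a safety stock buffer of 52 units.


Formula: ROP = (Daily Demand * Lead Time) + Safety Stock
Demand during lead time = 179 * 9 = 1611 units
ROP = 1611 + 52 = 1663 units

1663 units


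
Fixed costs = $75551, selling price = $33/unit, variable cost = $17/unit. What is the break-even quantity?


Formula: BEQ = Fixed Costs / (Price - Variable Cost)
Contribution margin = $33 - $17 = $16/unit
BEQ = ceil($75551 / $16/unit) = ceil(4721.94) = 4722 units

4722 units


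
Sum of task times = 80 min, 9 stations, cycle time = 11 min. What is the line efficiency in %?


Formula: Efficiency = Sum of Task Times / (N_stations * CT) * 100
Total station capacity = 9 stations * 11 min = 99 min
Efficiency = 80 / 99 * 100 = 80.8%

80.8%


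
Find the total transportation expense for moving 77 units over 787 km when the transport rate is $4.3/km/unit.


TC = dist * cost * units = 787 * 4.3 * 77 = $260575.70

$260575.70


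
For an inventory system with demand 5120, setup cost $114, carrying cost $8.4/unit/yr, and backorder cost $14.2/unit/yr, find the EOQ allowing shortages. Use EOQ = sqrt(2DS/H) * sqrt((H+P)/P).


Formula: EOQ* = sqrt(2DS/H) * sqrt((H+P)/P)
Base EOQ = sqrt(2*5120*114/8.4) = 372.79 units
Correction = sqrt((8.4+14.2)/14.2) = 1.26157
EOQ* = 372.79 * 1.26157 = 470.3 units

470.3 units


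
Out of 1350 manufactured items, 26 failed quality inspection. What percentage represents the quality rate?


Formula: Quality Rate = Good Pieces / Total Pieces * 100
Good pieces = 1350 - 26 = 1324
QR = 1324 / 1350 * 100 = 98.1%

98.1%


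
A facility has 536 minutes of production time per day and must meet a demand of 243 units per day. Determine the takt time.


Formula: Takt Time = Available Production Time / Customer Demand
Takt = 536 min/day / 243 units/day
Takt = 2.21 min/unit

2.21 min/unit


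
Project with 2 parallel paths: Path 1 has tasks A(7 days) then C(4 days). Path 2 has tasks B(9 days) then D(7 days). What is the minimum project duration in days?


Path 1 = 7 + 4 = 11 days
Path 2 = 9 + 7 = 16 days
Duration = max(11, 16) = 16 days

16 days


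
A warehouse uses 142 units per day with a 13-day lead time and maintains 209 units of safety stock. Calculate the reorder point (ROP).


Formula: ROP = (Daily Demand * Lead Time) + Safety Stock
Demand during lead time = 142 * 13 = 1846 units
ROP = 1846 + 209 = 2055 units

2055 units


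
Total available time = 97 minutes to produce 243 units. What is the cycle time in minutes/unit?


Formula: CT = Available Time / Number of Units
CT = 97 min / 243 units
CT = 0.4 min/unit

0.4 min/unit


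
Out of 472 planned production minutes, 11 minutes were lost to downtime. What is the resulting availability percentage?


Formula: Availability = (Planned Time - Downtime) / Planned Time * 100
Uptime = 472 - 11 = 461 min
Availability = 461 / 472 * 100 = 97.7%

97.7%


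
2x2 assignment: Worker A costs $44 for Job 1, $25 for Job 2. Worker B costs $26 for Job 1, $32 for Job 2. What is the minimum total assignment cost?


Option 1: A->1 + B->2 = $44 + $32 = $76
Option 2: A->2 + B->1 = $25 + $26 = $51
Min cost = min($76, $51) = $51

$51


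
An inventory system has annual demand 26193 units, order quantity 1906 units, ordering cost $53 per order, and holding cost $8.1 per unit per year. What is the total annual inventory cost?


TC = 26193/1906 * 53 + 1906/2 * 8.1

$8447.65


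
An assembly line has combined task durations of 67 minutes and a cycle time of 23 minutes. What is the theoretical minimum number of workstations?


Formula: N_min = ceil(Sum of Task Times / Cycle Time)
N_min = ceil(67 min / 23 min) = ceil(2.913)
N_min = 3 stations

3


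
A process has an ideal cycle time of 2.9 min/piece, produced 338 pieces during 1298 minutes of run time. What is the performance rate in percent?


Formula: Performance = (Ideal CT * Total Count) / Run Time * 100
Ideal output time = 2.9 * 338 = 980.2 min
Performance = 980.2 / 1298 * 100 = 75.5%

75.5%


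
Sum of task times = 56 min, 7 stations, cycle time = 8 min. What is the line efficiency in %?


Formula: Efficiency = Sum of Task Times / (N_stations * CT) * 100
Total station capacity = 7 stations * 8 min = 56 min
Efficiency = 56 / 56 * 100 = 100.0%

100.0%


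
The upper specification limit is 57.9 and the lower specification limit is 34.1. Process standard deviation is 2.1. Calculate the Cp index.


Cp = (57.9 - 34.1) / (6 * 2.1)

1.89


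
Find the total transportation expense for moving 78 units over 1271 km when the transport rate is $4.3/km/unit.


TC = dist * cost * units = 1271 * 4.3 * 78 = $426293.40

$426293.40


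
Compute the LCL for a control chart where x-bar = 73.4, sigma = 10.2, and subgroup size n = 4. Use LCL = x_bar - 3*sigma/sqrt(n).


LCL = 73.4 - 3 * 10.2 / sqrt(4)

58.1


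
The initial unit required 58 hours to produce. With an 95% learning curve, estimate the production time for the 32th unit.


Formula: T_n = T_1 * (learning_rate)^(log2(n)) where learning_rate = rate/100
Doublings = log2(32) = 5
T_n = 58 * 0.95^5
T_n = 58 * 0.7738 = 44.9 hours

44.9 hours


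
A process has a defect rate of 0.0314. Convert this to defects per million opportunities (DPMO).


DPMO = defect_rate * 1000000 = 0.0314 * 1000000

31400


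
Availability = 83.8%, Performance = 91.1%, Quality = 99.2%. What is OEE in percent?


Formula: OEE = Availability * Performance * Quality / 10000
A * P = 83.8% * 91.1% / 100 = 76.34%
OEE = 76.34% * 99.2% / 100 = 75.7%

75.7%


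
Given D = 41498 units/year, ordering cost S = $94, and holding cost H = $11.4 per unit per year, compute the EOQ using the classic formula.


Formula: EOQ = sqrt(2 * D * S / H)
Numerator: 2 * 41498 * 94 = 7801624
2DS/H = 7801624 / 11.4 = 684353.0
EOQ = sqrt(684353.0) = 827.3 units

827.3 units


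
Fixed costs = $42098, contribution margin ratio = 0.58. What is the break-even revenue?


Formula: BER = Fixed Costs / Contribution Margin Ratio
BER = $42098 / 0.58
BER = $72582.76 (to the nearest cent)

$72582.76


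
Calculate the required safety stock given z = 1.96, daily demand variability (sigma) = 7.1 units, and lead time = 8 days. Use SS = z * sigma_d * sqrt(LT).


Formula: SS = z * sigma_d * sqrt(LT)
sqrt(LT) = sqrt(8) = 2.8284
SS = 1.96 * 7.1 * 2.8284
SS = 39.4 units

39.4 units


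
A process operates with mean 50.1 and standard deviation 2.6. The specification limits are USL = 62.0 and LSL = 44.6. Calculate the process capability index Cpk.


Cpu = (62.0 - 50.1) / (3 * 2.6) = 1.53
Cpl = (50.1 - 44.6) / (3 * 2.6) = 0.71
Cpk = min(1.53, 0.71) = 0.71

0.71


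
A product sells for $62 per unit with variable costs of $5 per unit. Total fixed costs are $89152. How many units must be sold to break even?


Formula: BEQ = Fixed Costs / (Price - Variable Cost)
Contribution margin = $62 - $5 = $57/unit
BEQ = ceil($89152 / $57/unit) = ceil(1564.07) = 1565 units

1565 units


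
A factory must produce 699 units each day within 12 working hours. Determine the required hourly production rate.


Formula: Production Rate = Daily Demand / Available Hours
Rate = 699 units/day / 12 hours/day
Rate = 58.3 units/hour

58.3 units/hour


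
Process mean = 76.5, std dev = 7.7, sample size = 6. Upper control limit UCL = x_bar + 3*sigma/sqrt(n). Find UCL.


UCL = 76.5 + 3 * 7.7 / sqrt(6)

85.93


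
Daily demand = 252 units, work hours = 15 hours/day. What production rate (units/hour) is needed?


Formula: Production Rate = Daily Demand / Available Hours
Rate = 252 units/day / 15 hours/day
Rate = 16.8 units/hour

16.8 units/hour


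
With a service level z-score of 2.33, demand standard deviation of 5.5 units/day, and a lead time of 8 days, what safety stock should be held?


Formula: SS = z * sigma_d * sqrt(LT)
sqrt(LT) = sqrt(8) = 2.8284
SS = 2.33 * 5.5 * 2.8284
SS = 36.2 units

36.2 units


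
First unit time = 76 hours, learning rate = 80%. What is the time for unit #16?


Formula: T_n = T_1 * (learning_rate)^(log2(n)) where learning_rate = rate/100
Doublings = log2(16) = 4
T_n = 76 * 0.8^4
T_n = 76 * 0.4096 = 31.1 hours

31.1 hours


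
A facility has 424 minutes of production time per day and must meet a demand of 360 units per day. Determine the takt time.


Formula: Takt Time = Available Production Time / Customer Demand
Takt = 424 min/day / 360 units/day
Takt = 1.18 min/unit

1.18 min/unit


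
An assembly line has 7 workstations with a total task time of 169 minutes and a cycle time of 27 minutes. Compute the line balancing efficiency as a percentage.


Formula: Efficiency = Sum of Task Times / (N_stations * CT) * 100
Total station capacity = 7 stations * 27 min = 189 min
Efficiency = 169 / 189 * 100 = 89.4%

89.4%


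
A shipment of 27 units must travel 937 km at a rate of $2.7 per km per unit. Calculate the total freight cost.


TC = dist * cost * units = 937 * 2.7 * 27 = $68307.30

$68307.30


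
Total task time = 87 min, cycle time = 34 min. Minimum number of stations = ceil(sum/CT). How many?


Formula: N_min = ceil(Sum of Task Times / Cycle Time)
N_min = ceil(87 min / 34 min) = ceil(2.5588)
N_min = 3 stations

3


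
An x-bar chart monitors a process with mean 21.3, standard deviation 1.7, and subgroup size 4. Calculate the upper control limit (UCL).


UCL = 21.3 + 3 * 1.7 / sqrt(4)

23.85


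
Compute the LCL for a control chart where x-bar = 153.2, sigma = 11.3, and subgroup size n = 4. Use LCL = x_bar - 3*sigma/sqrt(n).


LCL = 153.2 - 3 * 11.3 / sqrt(4)

136.25


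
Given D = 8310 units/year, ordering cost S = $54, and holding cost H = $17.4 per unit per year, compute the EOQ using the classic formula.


Formula: EOQ = sqrt(2 * D * S / H)
Numerator: 2 * 8310 * 54 = 897480
2DS/H = 897480 / 17.4 = 51579.3
EOQ = sqrt(51579.3) = 227.1 units

227.1 units


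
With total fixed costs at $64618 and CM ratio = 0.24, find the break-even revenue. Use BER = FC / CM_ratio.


Formula: BER = Fixed Costs / Contribution Margin Ratio
BER = $64618 / 0.24
BER = $269241.67 (to the nearest cent)

$269241.67


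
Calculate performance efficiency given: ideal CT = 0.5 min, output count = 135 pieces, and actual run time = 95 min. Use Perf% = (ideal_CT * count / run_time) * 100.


Formula: Performance = (Ideal CT * Total Count) / Run Time * 100
Ideal output time = 0.5 * 135 = 67.5 min
Performance = 67.5 / 95 * 100 = 71.1%

71.1%


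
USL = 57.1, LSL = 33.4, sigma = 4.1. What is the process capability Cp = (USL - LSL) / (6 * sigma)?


Cp = (57.1 - 33.4) / (6 * 4.1)

0.96


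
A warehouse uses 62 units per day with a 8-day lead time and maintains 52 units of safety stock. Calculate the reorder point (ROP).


Formula: ROP = (Daily Demand * Lead Time) + Safety Stock
Demand during lead time = 62 * 8 = 496 units
ROP = 496 + 52 = 548 units

548 units


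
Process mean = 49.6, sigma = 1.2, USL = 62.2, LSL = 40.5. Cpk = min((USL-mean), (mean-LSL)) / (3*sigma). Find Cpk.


Cpu = (62.2 - 49.6) / (3 * 1.2) = 3.5
Cpl = (49.6 - 40.5) / (3 * 1.2) = 2.53
Cpk = min(3.5, 2.53) = 2.53

2.53


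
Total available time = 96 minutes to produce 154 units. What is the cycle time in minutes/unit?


Formula: CT = Available Time / Number of Units
CT = 96 min / 154 units
CT = 0.62 min/unit

0.62 min/unit


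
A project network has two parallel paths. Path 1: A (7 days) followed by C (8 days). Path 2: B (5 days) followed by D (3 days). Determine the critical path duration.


Path 1 = 7 + 8 = 15 days
Path 2 = 5 + 3 = 8 days
Duration = max(15, 8) = 15 days

15 days


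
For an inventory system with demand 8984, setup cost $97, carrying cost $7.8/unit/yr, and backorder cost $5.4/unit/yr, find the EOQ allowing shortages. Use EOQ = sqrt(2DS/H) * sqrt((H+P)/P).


Formula: EOQ* = sqrt(2DS/H) * sqrt((H+P)/P)
Base EOQ = sqrt(2*8984*97/7.8) = 472.7 units
Correction = sqrt((7.8+5.4)/5.4) = 1.56347
EOQ* = 472.7 * 1.56347 = 739.1 units

739.1 units


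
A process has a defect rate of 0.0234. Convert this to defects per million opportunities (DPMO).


DPMO = defect_rate * 1000000 = 0.0234 * 1000000

23400


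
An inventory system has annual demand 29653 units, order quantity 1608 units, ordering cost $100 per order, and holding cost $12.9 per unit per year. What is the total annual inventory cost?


TC = 29653/1608 * 100 + 1608/2 * 12.9

$12215.69


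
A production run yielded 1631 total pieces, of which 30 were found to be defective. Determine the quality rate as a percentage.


Formula: Quality Rate = Good Pieces / Total Pieces * 100
Good pieces = 1631 - 30 = 1601
QR = 1601 / 1631 * 100 = 98.2%

98.2%


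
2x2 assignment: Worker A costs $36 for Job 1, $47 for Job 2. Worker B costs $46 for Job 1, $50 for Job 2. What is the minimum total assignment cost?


Option 1: A->1 + B->2 = $36 + $50 = $86
Option 2: A->2 + B->1 = $47 + $46 = $93
Min cost = min($86, $93) = $86

$86


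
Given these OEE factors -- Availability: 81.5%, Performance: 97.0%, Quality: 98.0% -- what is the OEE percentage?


Formula: OEE = Availability * Performance * Quality / 10000
A * P = 81.5% * 97.0% / 100 = 79.06%
OEE = 79.06% * 98.0% / 100 = 77.5%

77.5%


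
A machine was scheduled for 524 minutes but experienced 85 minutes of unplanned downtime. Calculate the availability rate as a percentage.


Formula: Availability = (Planned Time - Downtime) / Planned Time * 100
Uptime = 524 - 85 = 439 min
Availability = 439 / 524 * 100 = 83.8%

83.8%


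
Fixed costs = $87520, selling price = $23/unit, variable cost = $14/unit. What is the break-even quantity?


Formula: BEQ = Fixed Costs / (Price - Variable Cost)
Contribution margin = $23 - $14 = $9/unit
BEQ = ceil($87520 / $9/unit) = ceil(9724.44) = 9725 units

9725 units


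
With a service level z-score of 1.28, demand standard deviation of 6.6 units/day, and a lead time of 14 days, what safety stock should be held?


Formula: SS = z * sigma_d * sqrt(LT)
sqrt(LT) = sqrt(14) = 3.7417
SS = 1.28 * 6.6 * 3.7417
SS = 31.6 units

31.6 units


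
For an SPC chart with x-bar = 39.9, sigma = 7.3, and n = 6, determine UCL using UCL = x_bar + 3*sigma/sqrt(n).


UCL = 39.9 + 3 * 7.3 / sqrt(6)

48.84


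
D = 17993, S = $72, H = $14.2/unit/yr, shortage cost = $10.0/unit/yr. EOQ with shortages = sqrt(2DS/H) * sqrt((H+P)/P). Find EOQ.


Formula: EOQ* = sqrt(2DS/H) * sqrt((H+P)/P)
Base EOQ = sqrt(2*17993*72/14.2) = 427.16 units
Correction = sqrt((14.2+10.0)/10.0) = 1.55563
EOQ* = 427.16 * 1.55563 = 664.5 units

664.5 units


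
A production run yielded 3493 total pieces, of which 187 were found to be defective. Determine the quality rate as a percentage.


Formula: Quality Rate = Good Pieces / Total Pieces * 100
Good pieces = 3493 - 187 = 3306
QR = 3306 / 3493 * 100 = 94.6%

94.6%


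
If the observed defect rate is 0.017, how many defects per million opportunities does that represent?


DPMO = defect_rate * 1000000 = 0.017 * 1000000

17000


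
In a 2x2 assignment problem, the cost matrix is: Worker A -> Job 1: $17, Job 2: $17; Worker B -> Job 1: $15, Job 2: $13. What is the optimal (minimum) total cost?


Option 1: A->1 + B->2 = $17 + $13 = $30
Option 2: A->2 + B->1 = $17 + $15 = $32
Min cost = min($30, $32) = $30

$30


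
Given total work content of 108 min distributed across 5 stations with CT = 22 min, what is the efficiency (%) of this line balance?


Formula: Efficiency = Sum of Task Times / (N_stations * CT) * 100
Total station capacity = 5 stations * 22 min = 110 min
Efficiency = 108 / 110 * 100 = 98.2%

98.2%


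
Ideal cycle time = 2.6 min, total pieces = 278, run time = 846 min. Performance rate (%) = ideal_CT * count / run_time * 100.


Formula: Performance = (Ideal CT * Total Count) / Run Time * 100
Ideal output time = 2.6 * 278 = 722.8 min
Performance = 722.8 / 846 * 100 = 85.4%

85.4%


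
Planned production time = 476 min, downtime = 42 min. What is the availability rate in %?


Formula: Availability = (Planned Time - Downtime) / Planned Time * 100
Uptime = 476 - 42 = 434 min
Availability = 434 / 476 * 100 = 91.2%

91.2%


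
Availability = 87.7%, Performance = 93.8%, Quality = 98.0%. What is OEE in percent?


Formula: OEE = Availability * Performance * Quality / 10000
A * P = 87.7% * 93.8% / 100 = 82.26%
OEE = 82.26% * 98.0% / 100 = 80.6%

80.6%


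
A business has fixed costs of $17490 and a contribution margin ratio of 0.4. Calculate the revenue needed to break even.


Formula: BER = Fixed Costs / Contribution Margin Ratio
BER = $17490 / 0.4
BER = $43725.00 (to the nearest cent)

$43725.00


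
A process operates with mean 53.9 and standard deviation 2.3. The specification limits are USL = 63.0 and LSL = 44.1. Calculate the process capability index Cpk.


Cpu = (63.0 - 53.9) / (3 * 2.3) = 1.32
Cpl = (53.9 - 44.1) / (3 * 2.3) = 1.42
Cpk = min(1.32, 1.42) = 1.32

1.32


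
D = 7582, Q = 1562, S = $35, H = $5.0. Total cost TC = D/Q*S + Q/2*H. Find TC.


TC = 7582/1562 * 35 + 1562/2 * 5.0

$4074.89


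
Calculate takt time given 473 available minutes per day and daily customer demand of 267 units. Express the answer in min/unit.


Formula: Takt Time = Available Production Time / Customer Demand
Takt = 473 min/day / 267 units/day
Takt = 1.77 min/unit

1.77 min/unit


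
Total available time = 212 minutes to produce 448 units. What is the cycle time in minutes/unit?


Formula: CT = Available Time / Number of Units
CT = 212 min / 448 units
CT = 0.47 min/unit

0.47 min/unit


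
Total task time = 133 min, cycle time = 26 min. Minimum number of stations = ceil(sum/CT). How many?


Formula: N_min = ceil(Sum of Task Times / Cycle Time)
N_min = ceil(133 min / 26 min) = ceil(5.1154)
N_min = 6 stations

6


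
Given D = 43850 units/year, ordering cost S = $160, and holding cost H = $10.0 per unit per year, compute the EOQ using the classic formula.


Formula: EOQ = sqrt(2 * D * S / H)
Numerator: 2 * 43850 * 160 = 14032000
2DS/H = 14032000 / 10.0 = 1403200.0
EOQ = sqrt(1403200.0) = 1184.6 units

1184.6 units


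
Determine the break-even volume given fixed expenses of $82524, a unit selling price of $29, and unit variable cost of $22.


Formula: BEQ = Fixed Costs / (Price - Variable Cost)
Contribution margin = $29 - $22 = $7/unit
BEQ = ceil($82524 / $7/unit) = ceil(11789.14) = 11790 units

11790 units


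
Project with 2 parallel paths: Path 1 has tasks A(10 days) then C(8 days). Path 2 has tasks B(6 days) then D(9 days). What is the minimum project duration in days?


Path 1 = 10 + 8 = 18 days
Path 2 = 6 + 9 = 15 days
Duration = max(18, 15) = 18 days

18 days


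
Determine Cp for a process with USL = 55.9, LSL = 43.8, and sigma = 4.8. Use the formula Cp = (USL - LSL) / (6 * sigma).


Cp = (55.9 - 43.8) / (6 * 4.8)

0.42


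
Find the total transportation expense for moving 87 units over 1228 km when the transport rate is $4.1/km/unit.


TC = dist * cost * units = 1228 * 4.1 * 87 = $438027.60

$438027.60


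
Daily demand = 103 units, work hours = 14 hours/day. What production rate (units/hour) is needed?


Formula: Production Rate = Daily Demand / Available Hours
Rate = 103 units/day / 14 hours/day
Rate = 7.4 units/hour

7.4 units/hour


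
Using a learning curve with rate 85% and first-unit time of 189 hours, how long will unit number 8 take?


Formula: T_n = T_1 * (learning_rate)^(log2(n)) where learning_rate = rate/100
Doublings = log2(8) = 3
T_n = 189 * 0.85^3
T_n = 189 * 0.6141 = 116.1 hours

116.1 hours


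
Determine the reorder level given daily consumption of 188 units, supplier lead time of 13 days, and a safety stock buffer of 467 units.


Formula: ROP = (Daily Demand * Lead Time) + Safety Stock
Demand during lead time = 188 * 13 = 2444 units
ROP = 2444 + 467 = 2911 units

2911 units


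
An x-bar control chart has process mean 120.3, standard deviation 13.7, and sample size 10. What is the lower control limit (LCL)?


LCL = 120.3 - 3 * 13.7 / sqrt(10)

107.3


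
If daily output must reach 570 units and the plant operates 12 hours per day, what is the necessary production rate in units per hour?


Formula: Production Rate = Daily Demand / Available Hours
Rate = 570 units/day / 12 hours/day
Rate = 47.5 units/hour

47.5 units/hour


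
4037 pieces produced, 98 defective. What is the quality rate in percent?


Formula: Quality Rate = Good Pieces / Total Pieces * 100
Good pieces = 4037 - 98 = 3939
QR = 3939 / 4037 * 100 = 97.6%

97.6%


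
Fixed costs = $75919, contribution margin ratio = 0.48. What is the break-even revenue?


Formula: BER = Fixed Costs / Contribution Margin Ratio
BER = $75919 / 0.48
BER = $158164.58 (to the nearest cent)

$158164.58


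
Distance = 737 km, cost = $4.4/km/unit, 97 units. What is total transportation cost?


TC = dist * cost * units = 737 * 4.4 * 97 = $314551.60

$314551.60


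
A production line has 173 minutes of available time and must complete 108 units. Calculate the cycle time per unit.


Formula: CT = Available Time / Number of Units
CT = 173 min / 108 units
CT = 1.6 min/unit

1.6 min/unit


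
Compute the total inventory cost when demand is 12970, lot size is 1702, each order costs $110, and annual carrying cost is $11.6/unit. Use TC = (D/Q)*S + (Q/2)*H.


TC = 12970/1702 * 110 + 1702/2 * 11.6

$10709.85


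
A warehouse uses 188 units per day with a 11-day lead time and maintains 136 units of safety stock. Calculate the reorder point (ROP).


Formula: ROP = (Daily Demand * Lead Time) + Safety Stock
Demand during lead time = 188 * 11 = 2068 units
ROP = 2068 + 136 = 2204 units

2204 units


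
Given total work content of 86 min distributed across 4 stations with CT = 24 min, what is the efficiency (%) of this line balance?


Formula: Efficiency = Sum of Task Times / (N_stations * CT) * 100
Total station capacity = 4 stations * 24 min = 96 min
Efficiency = 86 / 96 * 100 = 89.6%

89.6%


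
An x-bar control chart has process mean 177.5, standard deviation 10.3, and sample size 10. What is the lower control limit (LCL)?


LCL = 177.5 - 3 * 10.3 / sqrt(10)

167.73


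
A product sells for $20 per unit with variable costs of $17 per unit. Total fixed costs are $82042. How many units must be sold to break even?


Formula: BEQ = Fixed Costs / (Price - Variable Cost)
Contribution margin = $20 - $17 = $3/unit
BEQ = ceil($82042 / $3/unit) = ceil(27347.33) = 27348 units

27348 units


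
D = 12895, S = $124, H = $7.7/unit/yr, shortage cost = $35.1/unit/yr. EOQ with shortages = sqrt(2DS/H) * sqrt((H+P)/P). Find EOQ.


Formula: EOQ* = sqrt(2DS/H) * sqrt((H+P)/P)
Base EOQ = sqrt(2*12895*124/7.7) = 644.45 units
Correction = sqrt((7.7+35.1)/35.1) = 1.10425
EOQ* = 644.45 * 1.10425 = 711.6 units

711.6 units


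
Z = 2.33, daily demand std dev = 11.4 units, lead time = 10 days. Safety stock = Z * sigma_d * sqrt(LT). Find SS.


Formula: SS = z * sigma_d * sqrt(LT)
sqrt(LT) = sqrt(10) = 3.1623
SS = 2.33 * 11.4 * 3.1623
SS = 84.0 units

84.0 units


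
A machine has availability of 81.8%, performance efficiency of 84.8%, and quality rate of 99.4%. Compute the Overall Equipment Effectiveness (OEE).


Formula: OEE = Availability * Performance * Quality / 10000
A * P = 81.8% * 84.8% / 100 = 69.37%
OEE = 69.37% * 99.4% / 100 = 69.0%

69.0%


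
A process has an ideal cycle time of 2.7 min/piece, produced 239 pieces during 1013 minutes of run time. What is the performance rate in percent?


Formula: Performance = (Ideal CT * Total Count) / Run Time * 100
Ideal output time = 2.7 * 239 = 645.3 min
Performance = 645.3 / 1013 * 100 = 63.7%

63.7%


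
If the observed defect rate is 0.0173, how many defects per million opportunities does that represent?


DPMO = defect_rate * 1000000 = 0.0173 * 1000000

17300


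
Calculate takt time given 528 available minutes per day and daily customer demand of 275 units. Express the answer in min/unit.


Formula: Takt Time = Available Production Time / Customer Demand
Takt = 528 min/day / 275 units/day
Takt = 1.92 min/unit

1.92 min/unit


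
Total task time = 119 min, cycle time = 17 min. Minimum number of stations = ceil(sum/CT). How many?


Formula: N_min = ceil(Sum of Task Times / Cycle Time)
N_min = ceil(119 min / 17 min) = ceil(7.0)
N_min = 7 stations

7


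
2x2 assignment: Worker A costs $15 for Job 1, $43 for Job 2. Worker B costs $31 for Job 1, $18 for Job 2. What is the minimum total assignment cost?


Option 1: A->1 + B->2 = $15 + $18 = $33
Option 2: A->2 + B->1 = $43 + $31 = $74
Min cost = min($33, $74) = $33

$33


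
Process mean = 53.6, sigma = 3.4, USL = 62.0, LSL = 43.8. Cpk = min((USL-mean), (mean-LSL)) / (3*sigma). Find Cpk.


Cpu = (62.0 - 53.6) / (3 * 3.4) = 0.82
Cpl = (53.6 - 43.8) / (3 * 3.4) = 0.96
Cpk = min(0.82, 0.96) = 0.82

0.82


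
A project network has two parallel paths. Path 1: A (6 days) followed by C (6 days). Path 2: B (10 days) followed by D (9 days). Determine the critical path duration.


Path 1 = 6 + 6 = 12 days
Path 2 = 10 + 9 = 19 days
Duration = max(12, 19) = 19 days

19 days


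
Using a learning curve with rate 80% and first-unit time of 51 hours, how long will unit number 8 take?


Formula: T_n = T_1 * (learning_rate)^(log2(n)) where learning_rate = rate/100
Doublings = log2(8) = 3
T_n = 51 * 0.8^3
T_n = 51 * 0.512 = 26.1 hours

26.1 hours


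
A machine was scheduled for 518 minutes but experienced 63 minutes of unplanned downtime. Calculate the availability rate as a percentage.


Formula: Availability = (Planned Time - Downtime) / Planned Time * 100
Uptime = 518 - 63 = 455 min
Availability = 455 / 518 * 100 = 87.8%

87.8%


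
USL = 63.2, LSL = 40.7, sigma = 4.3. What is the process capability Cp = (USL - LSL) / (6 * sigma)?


Cp = (63.2 - 40.7) / (6 * 4.3)

0.87


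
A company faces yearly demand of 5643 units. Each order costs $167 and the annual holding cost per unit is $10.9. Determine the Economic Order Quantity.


Formula: EOQ = sqrt(2 * D * S / H)
Numerator: 2 * 5643 * 167 = 1884762
2DS/H = 1884762 / 10.9 = 172913.9
EOQ = sqrt(172913.9) = 415.8 units

415.8 units


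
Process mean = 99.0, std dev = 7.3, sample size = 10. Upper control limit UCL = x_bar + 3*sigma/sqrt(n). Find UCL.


UCL = 99.0 + 3 * 7.3 / sqrt(10)

105.93


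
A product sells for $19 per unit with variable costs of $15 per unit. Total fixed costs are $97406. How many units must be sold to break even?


Formula: BEQ = Fixed Costs / (Price - Variable Cost)
Contribution margin = $19 - $15 = $4/unit
BEQ = ceil($97406 / $4/unit) = ceil(24351.5) = 24352 units

24352 units


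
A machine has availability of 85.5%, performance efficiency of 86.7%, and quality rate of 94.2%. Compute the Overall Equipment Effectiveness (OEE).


Formula: OEE = Availability * Performance * Quality / 10000
A * P = 85.5% * 86.7% / 100 = 74.13%
OEE = 74.13% * 94.2% / 100 = 69.8%

69.8%


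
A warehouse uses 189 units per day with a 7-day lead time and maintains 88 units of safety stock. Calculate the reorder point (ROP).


Formula: ROP = (Daily Demand * Lead Time) + Safety Stock
Demand during lead time = 189 * 7 = 1323 units
ROP = 1323 + 88 = 1411 units

1411 units


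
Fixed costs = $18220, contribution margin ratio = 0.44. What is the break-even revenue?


Formula: BER = Fixed Costs / Contribution Margin Ratio
BER = $18220 / 0.44
BER = $41409.09 (to the nearest cent)

$41409.09


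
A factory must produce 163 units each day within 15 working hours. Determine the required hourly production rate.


Formula: Production Rate = Daily Demand / Available Hours
Rate = 163 units/day / 15 hours/day
Rate = 10.9 units/hour

10.9 units/hour


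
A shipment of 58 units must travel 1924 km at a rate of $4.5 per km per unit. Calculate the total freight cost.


TC = dist * cost * units = 1924 * 4.5 * 58 = $502164.00

$502164.00


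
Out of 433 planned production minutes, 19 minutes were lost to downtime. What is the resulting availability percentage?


Formula: Availability = (Planned Time - Downtime) / Planned Time * 100
Uptime = 433 - 19 = 414 min
Availability = 414 / 433 * 100 = 95.6%

95.6%


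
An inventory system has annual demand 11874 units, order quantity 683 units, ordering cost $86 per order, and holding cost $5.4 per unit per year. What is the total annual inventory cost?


TC = 11874/683 * 86 + 683/2 * 5.4

$3339.22


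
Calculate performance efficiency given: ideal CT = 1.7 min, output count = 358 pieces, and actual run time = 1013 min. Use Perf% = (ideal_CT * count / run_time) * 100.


Formula: Performance = (Ideal CT * Total Count) / Run Time * 100
Ideal output time = 1.7 * 358 = 608.6 min
Performance = 608.6 / 1013 * 100 = 60.1%

60.1%


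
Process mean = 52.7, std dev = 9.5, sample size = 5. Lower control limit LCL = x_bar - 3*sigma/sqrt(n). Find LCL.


LCL = 52.7 - 3 * 9.5 / sqrt(5)

39.95


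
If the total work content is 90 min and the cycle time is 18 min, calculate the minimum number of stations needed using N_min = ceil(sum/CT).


Formula: N_min = ceil(Sum of Task Times / Cycle Time)
N_min = ceil(90 min / 18 min) = ceil(5.0)
N_min = 5 stations

5


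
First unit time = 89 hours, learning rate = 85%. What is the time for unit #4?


Formula: T_n = T_1 * (learning_rate)^(log2(n)) where learning_rate = rate/100
Doublings = log2(4) = 2
T_n = 89 * 0.85^2
T_n = 89 * 0.7225 = 64.3 hours

64.3 hours


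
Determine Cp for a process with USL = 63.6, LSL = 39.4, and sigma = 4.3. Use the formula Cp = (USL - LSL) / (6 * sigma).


Cp = (63.6 - 39.4) / (6 * 4.3)

0.94


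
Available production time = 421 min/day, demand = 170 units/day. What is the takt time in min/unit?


Formula: Takt Time = Available Production Time / Customer Demand
Takt = 421 min/day / 170 units/day
Takt = 2.48 min/unit

2.48 min/unit


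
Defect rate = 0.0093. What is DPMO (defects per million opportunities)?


DPMO = defect_rate * 1000000 = 0.0093 * 1000000

9300


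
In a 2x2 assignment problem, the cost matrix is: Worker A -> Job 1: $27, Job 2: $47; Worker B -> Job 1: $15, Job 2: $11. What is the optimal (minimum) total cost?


Option 1: A->1 + B->2 = $27 + $11 = $38
Option 2: A->2 + B->1 = $47 + $15 = $62
Min cost = min($38, $62) = $38

$38


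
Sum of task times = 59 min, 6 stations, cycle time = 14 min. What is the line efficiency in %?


Formula: Efficiency = Sum of Task Times / (N_stations * CT) * 100
Total station capacity = 6 stations * 14 min = 84 min
Efficiency = 59 / 84 * 100 = 70.2%

70.2%


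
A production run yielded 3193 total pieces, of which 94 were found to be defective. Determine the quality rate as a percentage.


Formula: Quality Rate = Good Pieces / Total Pieces * 100
Good pieces = 3193 - 94 = 3099
QR = 3099 / 3193 * 100 = 97.1%

97.1%


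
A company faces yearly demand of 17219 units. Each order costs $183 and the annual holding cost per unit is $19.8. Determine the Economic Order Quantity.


Formula: EOQ = sqrt(2 * D * S / H)
Numerator: 2 * 17219 * 183 = 6302154
2DS/H = 6302154 / 19.8 = 318290.6
EOQ = sqrt(318290.6) = 564.2 units

564.2 units


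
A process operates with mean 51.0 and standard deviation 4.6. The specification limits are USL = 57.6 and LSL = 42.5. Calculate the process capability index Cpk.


Cpu = (57.6 - 51.0) / (3 * 4.6) = 0.48
Cpl = (51.0 - 42.5) / (3 * 4.6) = 0.62
Cpk = min(0.48, 0.62) = 0.48

0.48


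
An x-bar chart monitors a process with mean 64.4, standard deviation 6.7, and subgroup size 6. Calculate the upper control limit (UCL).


UCL = 64.4 + 3 * 6.7 / sqrt(6)

72.61


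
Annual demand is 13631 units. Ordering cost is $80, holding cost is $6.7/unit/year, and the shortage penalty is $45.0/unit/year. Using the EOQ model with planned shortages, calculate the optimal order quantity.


Formula: EOQ* = sqrt(2DS/H) * sqrt((H+P)/P)
Base EOQ = sqrt(2*13631*80/6.7) = 570.54 units
Correction = sqrt((6.7+45.0)/45.0) = 1.07186
EOQ* = 570.54 * 1.07186 = 611.5 units

611.5 units


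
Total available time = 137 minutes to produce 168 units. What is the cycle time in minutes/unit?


Formula: CT = Available Time / Number of Units
CT = 137 min / 168 units
CT = 0.82 min/unit

0.82 min/unit


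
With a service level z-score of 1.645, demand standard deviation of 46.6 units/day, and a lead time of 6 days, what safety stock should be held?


Formula: SS = z * sigma_d * sqrt(LT)
sqrt(LT) = sqrt(6) = 2.4495
SS = 1.645 * 46.6 * 2.4495
SS = 187.8 units

187.8 units


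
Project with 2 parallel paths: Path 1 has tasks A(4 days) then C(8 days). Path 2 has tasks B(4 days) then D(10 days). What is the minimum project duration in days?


Path 1 = 4 + 8 = 12 days
Path 2 = 4 + 10 = 14 days
Duration = max(12, 14) = 14 days

14 days


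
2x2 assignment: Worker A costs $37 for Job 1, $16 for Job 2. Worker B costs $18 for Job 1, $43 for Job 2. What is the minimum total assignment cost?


Option 1: A->1 + B->2 = $37 + $43 = $80
Option 2: A->2 + B->1 = $16 + $18 = $34
Min cost = min($80, $34) = $34

$34


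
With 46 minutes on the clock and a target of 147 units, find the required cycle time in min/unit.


Formula: CT = Available Time / Number of Units
CT = 46 min / 147 units
CT = 0.31 min/unit

0.31 min/unit


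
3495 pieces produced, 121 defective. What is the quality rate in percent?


Formula: Quality Rate = Good Pieces / Total Pieces * 100
Good pieces = 3495 - 121 = 3374
QR = 3374 / 3495 * 100 = 96.5%

96.5%


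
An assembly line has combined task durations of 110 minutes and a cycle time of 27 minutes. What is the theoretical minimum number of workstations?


Formula: N_min = ceil(Sum of Task Times / Cycle Time)
N_min = ceil(110 min / 27 min) = ceil(4.0741)
N_min = 5 stations

5


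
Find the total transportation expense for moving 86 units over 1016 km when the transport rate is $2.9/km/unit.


TC = dist * cost * units = 1016 * 2.9 * 86 = $253390.40

$253390.40


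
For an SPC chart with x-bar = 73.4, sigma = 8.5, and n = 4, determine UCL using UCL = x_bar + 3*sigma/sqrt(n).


UCL = 73.4 + 3 * 8.5 / sqrt(4)

86.15


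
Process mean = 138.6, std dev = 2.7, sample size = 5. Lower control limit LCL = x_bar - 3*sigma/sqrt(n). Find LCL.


LCL = 138.6 - 3 * 2.7 / sqrt(5)

134.98


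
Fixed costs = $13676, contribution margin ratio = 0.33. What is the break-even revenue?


Formula: BER = Fixed Costs / Contribution Margin Ratio
BER = $13676 / 0.33
BER = $41442.42 (to the nearest cent)

$41442.42


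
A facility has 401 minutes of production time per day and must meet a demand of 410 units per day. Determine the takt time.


Formula: Takt Time = Available Production Time / Customer Demand
Takt = 401 min/day / 410 units/day
Takt = 0.98 min/unit

0.98 min/unit


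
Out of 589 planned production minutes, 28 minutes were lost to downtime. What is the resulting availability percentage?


Formula: Availability = (Planned Time - Downtime) / Planned Time * 100
Uptime = 589 - 28 = 561 min
Availability = 561 / 589 * 100 = 95.2%

95.2%


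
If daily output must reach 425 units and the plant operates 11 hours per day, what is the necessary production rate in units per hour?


Formula: Production Rate = Daily Demand / Available Hours
Rate = 425 units/day / 11 hours/day
Rate = 38.6 units/hour

38.6 units/hour


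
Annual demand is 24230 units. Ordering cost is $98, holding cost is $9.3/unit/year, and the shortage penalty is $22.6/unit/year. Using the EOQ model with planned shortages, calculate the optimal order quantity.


Formula: EOQ* = sqrt(2DS/H) * sqrt((H+P)/P)
Base EOQ = sqrt(2*24230*98/9.3) = 714.6 units
Correction = sqrt((9.3+22.6)/22.6) = 1.18807
EOQ* = 714.6 * 1.18807 = 849.0 units

849.0 units


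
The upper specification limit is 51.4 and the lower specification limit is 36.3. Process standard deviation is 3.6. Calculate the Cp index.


Cp = (51.4 - 36.3) / (6 * 3.6)

0.7
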